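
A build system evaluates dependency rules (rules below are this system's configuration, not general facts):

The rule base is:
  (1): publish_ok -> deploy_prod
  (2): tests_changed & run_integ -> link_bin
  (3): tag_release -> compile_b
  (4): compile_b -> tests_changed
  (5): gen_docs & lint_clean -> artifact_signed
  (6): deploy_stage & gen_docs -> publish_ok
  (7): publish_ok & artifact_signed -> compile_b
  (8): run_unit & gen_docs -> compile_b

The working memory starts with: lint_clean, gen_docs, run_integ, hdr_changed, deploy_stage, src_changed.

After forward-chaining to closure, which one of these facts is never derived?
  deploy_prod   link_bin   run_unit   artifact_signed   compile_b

Round 1 fires (5), (6), giving artifact_signed, publish_ok.
Round 2 fires (1), (7), giving deploy_prod, compile_b.
Round 3 fires (4), giving tests_changed.
Round 4 fires (2), giving link_bin.
Derived: artifact_signed (round 1), compile_b (round 2), deploy_prod (round 2), link_bin (round 4). run_unit never appears in any round.

run_unit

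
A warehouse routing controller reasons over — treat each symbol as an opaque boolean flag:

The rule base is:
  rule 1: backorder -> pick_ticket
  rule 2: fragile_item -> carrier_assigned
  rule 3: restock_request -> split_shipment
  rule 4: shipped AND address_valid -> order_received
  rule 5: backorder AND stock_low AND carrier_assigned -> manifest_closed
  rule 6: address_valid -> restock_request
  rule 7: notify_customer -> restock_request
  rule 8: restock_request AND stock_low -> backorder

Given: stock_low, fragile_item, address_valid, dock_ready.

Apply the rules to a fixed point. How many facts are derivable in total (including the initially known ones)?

[1] rule 2 [fragile_item -> carrier_assigned]; rule 6 [address_valid -> restock_request]. ⇒ new: carrier_assigned, restock_request.
[2] rule 3 [restock_request -> split_shipment]; rule 8 [restock_request AND stock_low -> backorder]. ⇒ new: split_shipment, backorder.
[3] rule 1 [backorder -> pick_ticket]; rule 5 [backorder AND stock_low AND carrier_assigned -> manifest_closed]. ⇒ new: pick_ticket, manifest_closed.
Closure: {address_valid, backorder, carrier_assigned, dock_ready, fragile_item, manifest_closed, pick_ticket, restock_request, split_shipment, stock_low} — 10 facts.

10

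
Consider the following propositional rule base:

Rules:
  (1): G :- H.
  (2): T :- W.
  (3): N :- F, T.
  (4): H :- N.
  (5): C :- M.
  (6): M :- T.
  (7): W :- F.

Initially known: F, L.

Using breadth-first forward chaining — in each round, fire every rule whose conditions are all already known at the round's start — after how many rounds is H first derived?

Round 1: (7) [W :- F.]. New: W.
Round 2: (2) [T :- W.]. New: T.
Round 3: (3) [N :- F, T.]; (6) [M :- T.]. New: N, M.
Round 4: (4) [H :- N.]; (5) [C :- M.]. New: H, C.
H first appears in round 4.

4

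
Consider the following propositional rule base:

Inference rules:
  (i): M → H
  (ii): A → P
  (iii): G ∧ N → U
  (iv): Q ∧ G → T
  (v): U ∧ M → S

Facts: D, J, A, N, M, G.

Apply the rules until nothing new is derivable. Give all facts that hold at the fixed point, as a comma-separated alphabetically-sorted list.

Round 1 — (i), (ii), (iii), derive H, P, U.
Round 2 — (v), derive S.

A, D, G, H, J, M, N, P, S, U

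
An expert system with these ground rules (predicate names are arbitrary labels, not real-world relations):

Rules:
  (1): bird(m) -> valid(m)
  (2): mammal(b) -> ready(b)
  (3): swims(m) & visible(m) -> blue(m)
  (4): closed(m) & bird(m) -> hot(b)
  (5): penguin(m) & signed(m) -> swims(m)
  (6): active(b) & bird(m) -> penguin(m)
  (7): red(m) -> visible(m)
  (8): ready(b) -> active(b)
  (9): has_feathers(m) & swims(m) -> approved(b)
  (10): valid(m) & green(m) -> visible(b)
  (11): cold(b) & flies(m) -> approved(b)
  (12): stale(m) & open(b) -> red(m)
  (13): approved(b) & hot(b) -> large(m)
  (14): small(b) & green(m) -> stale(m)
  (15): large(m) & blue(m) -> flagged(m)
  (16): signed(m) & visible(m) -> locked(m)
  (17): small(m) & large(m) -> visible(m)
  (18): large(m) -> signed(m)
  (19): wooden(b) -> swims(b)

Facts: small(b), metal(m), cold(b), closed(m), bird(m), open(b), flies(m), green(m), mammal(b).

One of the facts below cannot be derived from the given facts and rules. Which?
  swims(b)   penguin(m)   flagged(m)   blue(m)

Round 1 — (1), (2), (4), (11), (14), derive valid(m), ready(b), hot(b), approved(b), stale(m).
Round 2 — (8), (10), (12), (13), derive active(b), visible(b), red(m), large(m).
Round 3 — (6), (7), (18), derive penguin(m), visible(m), signed(m).
Round 4 — (5), (16), derive swims(m), locked(m).
Round 5 — (3), derive blue(m).
Round 6 — (15), derive flagged(m).
Derived: flagged(m) (round 6), blue(m) (round 5), penguin(m) (round 3). swims(b) never appears in any round.

swims(b)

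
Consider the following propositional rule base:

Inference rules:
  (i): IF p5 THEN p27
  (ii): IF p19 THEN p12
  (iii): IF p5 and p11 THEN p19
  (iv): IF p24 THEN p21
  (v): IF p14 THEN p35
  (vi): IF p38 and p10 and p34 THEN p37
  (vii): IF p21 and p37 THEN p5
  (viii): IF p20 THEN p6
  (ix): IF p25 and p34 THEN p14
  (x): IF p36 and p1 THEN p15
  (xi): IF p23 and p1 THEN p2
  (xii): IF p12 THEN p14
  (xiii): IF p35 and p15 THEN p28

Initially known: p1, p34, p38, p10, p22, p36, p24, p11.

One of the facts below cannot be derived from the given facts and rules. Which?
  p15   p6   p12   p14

Round 1 fires (iv), (vi), (x), giving p21, p37, p15.
Round 2 fires (vii), giving p5.
Round 3 fires (i), (iii), giving p27, p19.
Round 4 fires (ii), giving p12.
Round 5 fires (xii), giving p14.
Round 6 fires (v), giving p35.
Round 7 fires (xiii), giving p28.
Derived: p12 (round 4), p15 (round 1), p14 (round 5). p6 never appears in any round.

p6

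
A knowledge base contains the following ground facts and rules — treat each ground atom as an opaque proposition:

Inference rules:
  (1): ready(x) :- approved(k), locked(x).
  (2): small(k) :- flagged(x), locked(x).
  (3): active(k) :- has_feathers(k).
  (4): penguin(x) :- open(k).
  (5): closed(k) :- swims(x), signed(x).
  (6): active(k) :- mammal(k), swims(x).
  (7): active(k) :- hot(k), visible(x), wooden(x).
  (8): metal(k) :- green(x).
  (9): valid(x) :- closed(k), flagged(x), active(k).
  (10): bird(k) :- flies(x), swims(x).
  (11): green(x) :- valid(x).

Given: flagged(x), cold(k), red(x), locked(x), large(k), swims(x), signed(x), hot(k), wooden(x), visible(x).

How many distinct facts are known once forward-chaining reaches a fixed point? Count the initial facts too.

Round 1 fires (2), (5), (7), giving small(k), closed(k), active(k).
Round 2 fires (9), giving valid(x).
Round 3 fires (11), giving green(x).
Round 4 fires (8), giving metal(k).
Closure: {active(k), closed(k), cold(k), flagged(x), green(x), hot(k), large(k), locked(x), metal(k), red(x), signed(x), small(k), swims(x), valid(x), visible(x), wooden(x)} — 16 facts.

16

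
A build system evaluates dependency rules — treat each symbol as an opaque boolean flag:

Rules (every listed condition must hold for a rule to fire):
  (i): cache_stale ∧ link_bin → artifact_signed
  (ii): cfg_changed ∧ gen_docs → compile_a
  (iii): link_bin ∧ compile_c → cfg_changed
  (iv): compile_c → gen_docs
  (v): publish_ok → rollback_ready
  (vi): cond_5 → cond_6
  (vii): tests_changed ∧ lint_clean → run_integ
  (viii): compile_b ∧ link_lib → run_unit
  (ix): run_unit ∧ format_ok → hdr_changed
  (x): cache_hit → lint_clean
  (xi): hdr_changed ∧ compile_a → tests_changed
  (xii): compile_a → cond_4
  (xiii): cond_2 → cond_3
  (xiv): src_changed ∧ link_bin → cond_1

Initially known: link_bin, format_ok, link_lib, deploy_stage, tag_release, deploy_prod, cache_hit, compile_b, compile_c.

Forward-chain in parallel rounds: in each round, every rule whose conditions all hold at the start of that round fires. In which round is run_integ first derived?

Round 1 — (iii), (iv), (viii), (x), derive cfg_changed, gen_docs, run_unit, lint_clean.
Round 2 — (ii), (ix), derive compile_a, hdr_changed.
Round 3 — (xi), (xii), derive tests_changed, cond_4.
Round 4 — (vii), derive run_integ.
run_integ first appears in round 4.

4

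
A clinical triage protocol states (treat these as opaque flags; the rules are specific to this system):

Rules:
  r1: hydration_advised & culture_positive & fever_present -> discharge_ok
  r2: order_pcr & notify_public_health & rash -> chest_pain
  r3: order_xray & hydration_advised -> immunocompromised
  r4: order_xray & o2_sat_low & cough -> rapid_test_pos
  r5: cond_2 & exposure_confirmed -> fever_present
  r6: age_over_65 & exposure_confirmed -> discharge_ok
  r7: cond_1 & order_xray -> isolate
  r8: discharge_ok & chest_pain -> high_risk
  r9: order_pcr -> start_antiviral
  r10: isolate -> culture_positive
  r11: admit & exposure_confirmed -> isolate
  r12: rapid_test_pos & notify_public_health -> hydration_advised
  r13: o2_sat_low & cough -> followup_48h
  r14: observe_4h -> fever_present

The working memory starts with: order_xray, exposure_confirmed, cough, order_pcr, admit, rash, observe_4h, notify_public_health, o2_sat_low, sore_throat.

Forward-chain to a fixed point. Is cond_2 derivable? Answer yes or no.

no

[1] r2 [order_pcr & notify_public_health & rash -> chest_pain]; r4 [order_xray & o2_sat_low & cough -> rapid_test_pos]; r9 [order_pcr -> start_antiviral]; r11 [admit & exposure_confirmed -> isolate]; r13 [o2_sat_low & cough -> followup_48h]; r14 [observe_4h -> fever_present]. ⇒ new: chest_pain, rapid_test_pos, start_antiviral, isolate, followup_48h, fever_present.
[2] r10 [isolate -> culture_positive]; r12 [rapid_test_pos & notify_public_health -> hydration_advised]. ⇒ new: culture_positive, hydration_advised.
[3] r1 [hydration_advised & culture_positive & fever_present -> discharge_ok]; r3 [order_xray & hydration_advised -> immunocompromised]. ⇒ new: discharge_ok, immunocompromised.
[4] r8 [discharge_ok & chest_pain -> high_risk]. ⇒ new: high_risk.
Fixed point reached. No rule has cond_2 as a consequent, and it is not given.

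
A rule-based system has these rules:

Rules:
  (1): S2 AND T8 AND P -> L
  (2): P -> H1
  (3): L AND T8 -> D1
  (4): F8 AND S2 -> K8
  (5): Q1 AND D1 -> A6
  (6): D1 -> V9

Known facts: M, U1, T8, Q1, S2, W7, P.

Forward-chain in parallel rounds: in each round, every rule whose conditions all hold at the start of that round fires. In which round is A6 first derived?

3

Round 1: (1) [S2 AND T8 AND P -> L]; (2) [P -> H1]. New: L, H1.
Round 2: (3) [L AND T8 -> D1]. New: D1.
Round 3: (5) [Q1 AND D1 -> A6]; (6) [D1 -> V9]. New: A6, V9.
A6 first appears in round 3.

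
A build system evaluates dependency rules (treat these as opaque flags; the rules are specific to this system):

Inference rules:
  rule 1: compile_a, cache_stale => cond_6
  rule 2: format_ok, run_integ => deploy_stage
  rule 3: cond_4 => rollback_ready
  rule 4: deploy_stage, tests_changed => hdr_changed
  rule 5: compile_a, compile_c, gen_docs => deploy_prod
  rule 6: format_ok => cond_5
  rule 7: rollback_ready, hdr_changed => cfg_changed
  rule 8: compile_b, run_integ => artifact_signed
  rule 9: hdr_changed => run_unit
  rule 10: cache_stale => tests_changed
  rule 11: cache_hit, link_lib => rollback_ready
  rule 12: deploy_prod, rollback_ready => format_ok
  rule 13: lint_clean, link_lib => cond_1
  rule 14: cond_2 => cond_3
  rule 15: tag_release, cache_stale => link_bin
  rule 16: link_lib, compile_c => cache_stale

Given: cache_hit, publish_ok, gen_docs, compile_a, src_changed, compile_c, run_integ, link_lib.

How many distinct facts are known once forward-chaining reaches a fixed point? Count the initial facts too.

19

Round 1: rule 5 [compile_a, compile_c, gen_docs => deploy_prod]; rule 11 [cache_hit, link_lib => rollback_ready]; rule 16 [link_lib, compile_c => cache_stale]. Adds deploy_prod, rollback_ready, cache_stale.
Round 2: rule 1 [compile_a, cache_stale => cond_6]; rule 10 [cache_stale => tests_changed]; rule 12 [deploy_prod, rollback_ready => format_ok]. Adds cond_6, tests_changed, format_ok.
Round 3: rule 2 [format_ok, run_integ => deploy_stage]; rule 6 [format_ok => cond_5]. Adds deploy_stage, cond_5.
Round 4: rule 4 [deploy_stage, tests_changed => hdr_changed]. Adds hdr_changed.
Round 5: rule 7 [rollback_ready, hdr_changed => cfg_changed]; rule 9 [hdr_changed => run_unit]. Adds cfg_changed, run_unit.
Closure: {cache_hit, cache_stale, cfg_changed, compile_a, compile_c, cond_5, cond_6, deploy_prod, deploy_stage, format_ok, gen_docs, hdr_changed, link_lib, publish_ok, rollback_ready, run_integ, run_unit, src_changed, tests_changed} — 19 facts.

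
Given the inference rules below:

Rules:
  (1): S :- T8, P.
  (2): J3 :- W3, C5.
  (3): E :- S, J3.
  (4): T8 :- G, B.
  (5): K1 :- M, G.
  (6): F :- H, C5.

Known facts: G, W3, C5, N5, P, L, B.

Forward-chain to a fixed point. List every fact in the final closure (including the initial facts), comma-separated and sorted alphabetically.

Round 1: (2) [J3 :- W3, C5.]; (4) [T8 :- G, B.]. Adds J3, T8.
Round 2: (1) [S :- T8, P.]. Adds S.
Round 3: (3) [E :- S, J3.]. Adds E.

B, C5, E, G, J3, L, N5, P, S, T8, W3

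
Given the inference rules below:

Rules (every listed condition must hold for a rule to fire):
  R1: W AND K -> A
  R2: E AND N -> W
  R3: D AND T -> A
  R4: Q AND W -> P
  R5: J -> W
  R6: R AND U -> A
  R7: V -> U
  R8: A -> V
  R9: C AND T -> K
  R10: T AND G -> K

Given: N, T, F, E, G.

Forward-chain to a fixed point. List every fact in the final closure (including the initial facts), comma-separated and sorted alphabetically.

Round 1 — R2, R10, derive W, K.
Round 2 — R1, derive A.
Round 3 — R8, derive V.
Round 4 — R7, derive U.

A, E, F, G, K, N, T, U, V, W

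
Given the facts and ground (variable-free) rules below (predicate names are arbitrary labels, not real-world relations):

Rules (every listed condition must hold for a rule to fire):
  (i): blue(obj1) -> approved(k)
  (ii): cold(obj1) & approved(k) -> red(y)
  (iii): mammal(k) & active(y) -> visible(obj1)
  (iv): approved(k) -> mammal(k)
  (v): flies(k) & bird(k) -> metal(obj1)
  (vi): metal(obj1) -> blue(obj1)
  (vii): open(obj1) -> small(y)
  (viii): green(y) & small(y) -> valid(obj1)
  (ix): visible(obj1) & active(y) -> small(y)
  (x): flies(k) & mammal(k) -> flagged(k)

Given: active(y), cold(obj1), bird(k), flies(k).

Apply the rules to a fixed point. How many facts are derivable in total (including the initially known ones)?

12

Round 1 fires (v), giving metal(obj1).
Round 2 fires (vi), giving blue(obj1).
Round 3 fires (i), giving approved(k).
Round 4 fires (ii), (iv), giving red(y), mammal(k).
Round 5 fires (iii), (x), giving visible(obj1), flagged(k).
Round 6 fires (ix), giving small(y).
Closure: {active(y), approved(k), bird(k), blue(obj1), cold(obj1), flagged(k), flies(k), mammal(k), metal(obj1), red(y), small(y), visible(obj1)} — 12 facts.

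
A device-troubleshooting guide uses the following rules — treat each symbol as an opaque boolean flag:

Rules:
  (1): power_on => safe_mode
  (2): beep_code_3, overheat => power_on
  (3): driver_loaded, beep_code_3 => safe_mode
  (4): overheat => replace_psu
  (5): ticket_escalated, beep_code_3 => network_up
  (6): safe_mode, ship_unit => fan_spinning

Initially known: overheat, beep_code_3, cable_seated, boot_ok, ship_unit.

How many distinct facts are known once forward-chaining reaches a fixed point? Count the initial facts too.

9

[1] (2) [beep_code_3, overheat => power_on]; (4) [overheat => replace_psu]. ⇒ new: power_on, replace_psu.
[2] (1) [power_on => safe_mode]. ⇒ new: safe_mode.
[3] (6) [safe_mode, ship_unit => fan_spinning]. ⇒ new: fan_spinning.
Closure: {beep_code_3, boot_ok, cable_seated, fan_spinning, overheat, power_on, replace_psu, safe_mode, ship_unit} — 9 facts.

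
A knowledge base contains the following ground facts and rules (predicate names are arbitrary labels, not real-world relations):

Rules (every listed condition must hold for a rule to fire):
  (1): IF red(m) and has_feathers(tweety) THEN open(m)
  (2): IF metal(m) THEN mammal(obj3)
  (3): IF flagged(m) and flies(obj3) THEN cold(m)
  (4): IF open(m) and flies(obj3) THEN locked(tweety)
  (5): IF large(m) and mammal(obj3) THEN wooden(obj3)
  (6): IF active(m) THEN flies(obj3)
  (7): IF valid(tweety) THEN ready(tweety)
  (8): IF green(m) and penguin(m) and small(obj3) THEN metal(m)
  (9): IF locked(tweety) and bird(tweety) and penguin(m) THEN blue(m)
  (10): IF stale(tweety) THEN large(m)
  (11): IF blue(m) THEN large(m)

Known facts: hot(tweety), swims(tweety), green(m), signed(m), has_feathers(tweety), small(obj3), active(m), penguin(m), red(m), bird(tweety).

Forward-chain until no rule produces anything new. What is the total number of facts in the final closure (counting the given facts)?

[1] (1) [IF red(m) and has_feathers(tweety) THEN open(m)]; (6) [IF active(m) THEN flies(obj3)]; (8) [IF green(m) and penguin(m) and small(obj3) THEN metal(m)]. ⇒ new: open(m), flies(obj3), metal(m).
[2] (2) [IF metal(m) THEN mammal(obj3)]; (4) [IF open(m) and flies(obj3) THEN locked(tweety)]. ⇒ new: mammal(obj3), locked(tweety).
[3] (9) [IF locked(tweety) and bird(tweety) and penguin(m) THEN blue(m)]. ⇒ new: blue(m).
[4] (11) [IF blue(m) THEN large(m)]. ⇒ new: large(m).
[5] (5) [IF large(m) and mammal(obj3) THEN wooden(obj3)]. ⇒ new: wooden(obj3).
Closure: {active(m), bird(tweety), blue(m), flies(obj3), green(m), has_feathers(tweety), hot(tweety), large(m), locked(tweety), mammal(obj3), metal(m), open(m), penguin(m), red(m), signed(m), small(obj3), swims(tweety), wooden(obj3)} — 18 facts.

18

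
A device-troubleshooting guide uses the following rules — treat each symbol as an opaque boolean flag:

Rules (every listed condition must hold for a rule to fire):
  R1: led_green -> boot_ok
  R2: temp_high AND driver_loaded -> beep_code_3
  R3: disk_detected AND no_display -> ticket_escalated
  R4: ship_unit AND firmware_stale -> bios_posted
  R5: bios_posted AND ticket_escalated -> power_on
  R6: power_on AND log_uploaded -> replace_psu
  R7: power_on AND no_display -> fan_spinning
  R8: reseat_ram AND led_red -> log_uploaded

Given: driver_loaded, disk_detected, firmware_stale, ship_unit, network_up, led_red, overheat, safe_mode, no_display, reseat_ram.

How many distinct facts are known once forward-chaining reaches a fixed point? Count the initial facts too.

Round 1: R3 [disk_detected AND no_display -> ticket_escalated]; R4 [ship_unit AND firmware_stale -> bios_posted]; R8 [reseat_ram AND led_red -> log_uploaded]. Adds ticket_escalated, bios_posted, log_uploaded.
Round 2: R5 [bios_posted AND ticket_escalated -> power_on]. Adds power_on.
Round 3: R6 [power_on AND log_uploaded -> replace_psu]; R7 [power_on AND no_display -> fan_spinning]. Adds replace_psu, fan_spinning.
Closure: {bios_posted, disk_detected, driver_loaded, fan_spinning, firmware_stale, led_red, log_uploaded, network_up, no_display, overheat, power_on, replace_psu, reseat_ram, safe_mode, ship_unit, ticket_escalated} — 16 facts.

16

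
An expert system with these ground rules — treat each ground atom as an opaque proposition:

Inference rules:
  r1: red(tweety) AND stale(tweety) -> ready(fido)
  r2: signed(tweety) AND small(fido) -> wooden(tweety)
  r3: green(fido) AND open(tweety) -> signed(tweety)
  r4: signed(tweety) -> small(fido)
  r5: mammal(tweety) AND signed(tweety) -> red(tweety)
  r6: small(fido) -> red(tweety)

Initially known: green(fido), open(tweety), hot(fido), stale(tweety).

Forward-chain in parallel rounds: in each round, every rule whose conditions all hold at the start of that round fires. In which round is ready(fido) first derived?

Round 1: r3 [green(fido) AND open(tweety) -> signed(tweety)]. Adds signed(tweety).
Round 2: r4 [signed(tweety) -> small(fido)]. Adds small(fido).
Round 3: r2 [signed(tweety) AND small(fido) -> wooden(tweety)]; r6 [small(fido) -> red(tweety)]. Adds wooden(tweety), red(tweety).
Round 4: r1 [red(tweety) AND stale(tweety) -> ready(fido)]. Adds ready(fido).
ready(fido) first appears in round 4.

4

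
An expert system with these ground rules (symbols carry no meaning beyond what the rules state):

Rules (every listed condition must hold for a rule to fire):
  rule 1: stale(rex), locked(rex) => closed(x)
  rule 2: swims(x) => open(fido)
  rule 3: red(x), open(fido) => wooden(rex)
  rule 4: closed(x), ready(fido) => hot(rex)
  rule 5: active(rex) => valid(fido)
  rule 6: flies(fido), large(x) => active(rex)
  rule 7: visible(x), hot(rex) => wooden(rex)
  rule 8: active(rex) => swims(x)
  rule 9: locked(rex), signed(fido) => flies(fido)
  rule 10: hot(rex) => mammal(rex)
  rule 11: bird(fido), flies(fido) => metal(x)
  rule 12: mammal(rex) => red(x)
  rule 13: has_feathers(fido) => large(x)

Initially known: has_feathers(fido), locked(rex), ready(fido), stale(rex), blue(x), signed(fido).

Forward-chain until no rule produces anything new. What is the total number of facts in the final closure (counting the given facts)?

17

Round 1: rule 1 [stale(rex), locked(rex) => closed(x)]; rule 9 [locked(rex), signed(fido) => flies(fido)]; rule 13 [has_feathers(fido) => large(x)]. Adds closed(x), flies(fido), large(x).
Round 2: rule 4 [closed(x), ready(fido) => hot(rex)]; rule 6 [flies(fido), large(x) => active(rex)]. Adds hot(rex), active(rex).
Round 3: rule 5 [active(rex) => valid(fido)]; rule 8 [active(rex) => swims(x)]; rule 10 [hot(rex) => mammal(rex)]. Adds valid(fido), swims(x), mammal(rex).
Round 4: rule 2 [swims(x) => open(fido)]; rule 12 [mammal(rex) => red(x)]. Adds open(fido), red(x).
Round 5: rule 3 [red(x), open(fido) => wooden(rex)]. Adds wooden(rex).
Closure: {active(rex), blue(x), closed(x), flies(fido), has_feathers(fido), hot(rex), large(x), locked(rex), mammal(rex), open(fido), ready(fido), red(x), signed(fido), stale(rex), swims(x), valid(fido), wooden(rex)} — 17 facts.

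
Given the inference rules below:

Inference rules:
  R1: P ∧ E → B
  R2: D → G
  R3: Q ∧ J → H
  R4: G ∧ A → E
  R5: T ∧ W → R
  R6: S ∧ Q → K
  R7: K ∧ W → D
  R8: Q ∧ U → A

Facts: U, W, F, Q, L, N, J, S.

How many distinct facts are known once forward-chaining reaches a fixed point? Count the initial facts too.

Round 1 fires R3, R6, R8, giving H, K, A.
Round 2 fires R7, giving D.
Round 3 fires R2, giving G.
Round 4 fires R4, giving E.
Closure: {A, D, E, F, G, H, J, K, L, N, Q, S, U, W} — 14 facts.

14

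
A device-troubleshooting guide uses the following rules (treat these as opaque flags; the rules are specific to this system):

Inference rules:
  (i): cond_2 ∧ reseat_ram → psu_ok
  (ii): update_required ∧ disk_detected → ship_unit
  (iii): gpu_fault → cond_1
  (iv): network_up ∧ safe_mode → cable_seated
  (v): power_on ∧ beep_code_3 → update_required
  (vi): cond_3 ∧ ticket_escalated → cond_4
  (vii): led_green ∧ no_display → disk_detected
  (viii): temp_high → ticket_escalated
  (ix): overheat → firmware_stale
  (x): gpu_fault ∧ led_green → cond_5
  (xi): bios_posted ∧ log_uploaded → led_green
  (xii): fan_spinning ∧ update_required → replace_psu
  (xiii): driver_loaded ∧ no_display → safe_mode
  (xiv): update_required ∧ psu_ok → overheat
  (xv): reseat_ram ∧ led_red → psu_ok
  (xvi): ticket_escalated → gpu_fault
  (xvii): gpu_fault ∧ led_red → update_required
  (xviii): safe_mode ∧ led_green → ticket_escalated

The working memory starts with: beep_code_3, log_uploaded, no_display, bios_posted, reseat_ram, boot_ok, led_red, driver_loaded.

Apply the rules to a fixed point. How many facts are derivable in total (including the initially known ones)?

20

Round 1: (xi) [bios_posted ∧ log_uploaded → led_green]; (xiii) [driver_loaded ∧ no_display → safe_mode]; (xv) [reseat_ram ∧ led_red → psu_ok]. Adds led_green, safe_mode, psu_ok.
Round 2: (vii) [led_green ∧ no_display → disk_detected]; (xviii) [safe_mode ∧ led_green → ticket_escalated]. Adds disk_detected, ticket_escalated.
Round 3: (xvi) [ticket_escalated → gpu_fault]. Adds gpu_fault.
Round 4: (iii) [gpu_fault → cond_1]; (x) [gpu_fault ∧ led_green → cond_5]; (xvii) [gpu_fault ∧ led_red → update_required]. Adds cond_1, cond_5, update_required.
Round 5: (ii) [update_required ∧ disk_detected → ship_unit]; (xiv) [update_required ∧ psu_ok → overheat]. Adds ship_unit, overheat.
Round 6: (ix) [overheat → firmware_stale]. Adds firmware_stale.
Closure: {beep_code_3, bios_posted, boot_ok, cond_1, cond_5, disk_detected, driver_loaded, firmware_stale, gpu_fault, led_green, led_red, log_uploaded, no_display, overheat, psu_ok, reseat_ram, safe_mode, ship_unit, ticket_escalated, update_required} — 20 facts.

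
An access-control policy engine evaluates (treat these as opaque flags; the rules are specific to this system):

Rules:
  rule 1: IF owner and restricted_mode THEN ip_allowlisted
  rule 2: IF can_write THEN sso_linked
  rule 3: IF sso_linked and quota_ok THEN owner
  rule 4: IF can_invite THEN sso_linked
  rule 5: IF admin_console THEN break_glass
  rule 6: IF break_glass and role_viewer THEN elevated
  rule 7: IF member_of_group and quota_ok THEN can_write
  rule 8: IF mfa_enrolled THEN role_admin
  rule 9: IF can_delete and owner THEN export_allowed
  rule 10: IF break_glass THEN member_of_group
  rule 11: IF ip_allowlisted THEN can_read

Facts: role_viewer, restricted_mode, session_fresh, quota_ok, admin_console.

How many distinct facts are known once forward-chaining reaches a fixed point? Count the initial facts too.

13

[1] rule 5 [IF admin_console THEN break_glass]. ⇒ new: break_glass.
[2] rule 6 [IF break_glass and role_viewer THEN elevated]; rule 10 [IF break_glass THEN member_of_group]. ⇒ new: elevated, member_of_group.
[3] rule 7 [IF member_of_group and quota_ok THEN can_write]. ⇒ new: can_write.
[4] rule 2 [IF can_write THEN sso_linked]. ⇒ new: sso_linked.
[5] rule 3 [IF sso_linked and quota_ok THEN owner]. ⇒ new: owner.
[6] rule 1 [IF owner and restricted_mode THEN ip_allowlisted]. ⇒ new: ip_allowlisted.
[7] rule 11 [IF ip_allowlisted THEN can_read]. ⇒ new: can_read.
Closure: {admin_console, break_glass, can_read, can_write, elevated, ip_allowlisted, member_of_group, owner, quota_ok, restricted_mode, role_viewer, session_fresh, sso_linked} — 13 facts.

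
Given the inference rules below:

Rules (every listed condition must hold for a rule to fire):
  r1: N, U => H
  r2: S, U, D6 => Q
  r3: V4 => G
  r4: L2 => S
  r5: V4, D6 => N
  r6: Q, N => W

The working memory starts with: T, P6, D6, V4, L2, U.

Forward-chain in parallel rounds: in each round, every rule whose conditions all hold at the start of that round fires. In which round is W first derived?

[1] r3 [V4 => G]; r4 [L2 => S]; r5 [V4, D6 => N]. ⇒ new: G, S, N.
[2] r1 [N, U => H]; r2 [S, U, D6 => Q]. ⇒ new: H, Q.
[3] r6 [Q, N => W]. ⇒ new: W.
W first appears in round 3.

3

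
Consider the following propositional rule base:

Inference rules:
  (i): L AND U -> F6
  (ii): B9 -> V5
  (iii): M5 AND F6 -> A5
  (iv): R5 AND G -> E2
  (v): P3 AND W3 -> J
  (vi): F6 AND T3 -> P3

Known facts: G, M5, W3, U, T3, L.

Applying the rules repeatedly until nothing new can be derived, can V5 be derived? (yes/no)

Round 1 fires (i), giving F6.
Round 2 fires (iii), (vi), giving A5, P3.
Round 3 fires (v), giving J.
Fixed point reached. V5 is concluded only by (ii); (ii) needs B9 (never derived).

no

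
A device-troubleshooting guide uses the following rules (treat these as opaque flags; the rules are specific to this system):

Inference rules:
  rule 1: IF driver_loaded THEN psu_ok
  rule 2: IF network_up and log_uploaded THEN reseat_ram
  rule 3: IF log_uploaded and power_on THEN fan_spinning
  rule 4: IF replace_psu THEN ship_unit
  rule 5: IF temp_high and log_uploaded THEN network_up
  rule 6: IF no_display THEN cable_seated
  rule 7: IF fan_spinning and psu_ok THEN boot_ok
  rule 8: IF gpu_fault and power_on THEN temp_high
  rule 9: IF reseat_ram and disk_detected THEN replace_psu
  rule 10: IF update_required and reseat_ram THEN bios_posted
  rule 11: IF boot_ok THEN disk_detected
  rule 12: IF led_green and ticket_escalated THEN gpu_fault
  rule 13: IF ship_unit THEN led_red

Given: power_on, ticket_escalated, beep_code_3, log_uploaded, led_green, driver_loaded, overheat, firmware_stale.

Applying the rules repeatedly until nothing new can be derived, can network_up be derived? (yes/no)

yes

Round 1 — rule 1, rule 3, rule 12, derive psu_ok, fan_spinning, gpu_fault.
Round 2 — rule 7, rule 8, derive boot_ok, temp_high.
Round 3 — rule 5, rule 11, derive network_up, disk_detected.
Round 4 — rule 2, derive reseat_ram.
Round 5 — rule 9, derive replace_psu.
Round 6 — rule 4, derive ship_unit.
Round 7 — rule 13, derive led_red.
network_up appears in round 3, so it is derivable.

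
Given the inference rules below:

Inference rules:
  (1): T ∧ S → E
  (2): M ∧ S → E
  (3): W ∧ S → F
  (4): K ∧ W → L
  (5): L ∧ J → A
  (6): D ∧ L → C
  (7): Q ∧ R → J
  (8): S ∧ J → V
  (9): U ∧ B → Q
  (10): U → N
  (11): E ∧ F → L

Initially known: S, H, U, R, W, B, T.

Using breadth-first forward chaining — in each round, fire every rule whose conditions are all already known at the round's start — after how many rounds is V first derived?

3

Round 1 — (1), (3), (9), (10), derive E, F, Q, N.
Round 2 — (7), (11), derive J, L.
Round 3 — (5), (8), derive A, V.
V first appears in round 3.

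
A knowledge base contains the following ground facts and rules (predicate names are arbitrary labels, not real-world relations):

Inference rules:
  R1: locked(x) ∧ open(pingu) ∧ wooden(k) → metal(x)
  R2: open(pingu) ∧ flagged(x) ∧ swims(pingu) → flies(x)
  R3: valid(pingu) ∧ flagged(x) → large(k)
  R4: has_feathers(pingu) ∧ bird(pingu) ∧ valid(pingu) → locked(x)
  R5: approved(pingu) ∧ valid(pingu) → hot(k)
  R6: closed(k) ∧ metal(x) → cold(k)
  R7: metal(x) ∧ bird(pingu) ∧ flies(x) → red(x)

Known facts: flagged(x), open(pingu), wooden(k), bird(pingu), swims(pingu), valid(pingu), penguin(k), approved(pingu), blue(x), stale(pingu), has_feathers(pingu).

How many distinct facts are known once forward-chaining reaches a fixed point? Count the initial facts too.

Round 1: R2 [open(pingu) ∧ flagged(x) ∧ swims(pingu) → flies(x)]; R3 [valid(pingu) ∧ flagged(x) → large(k)]; R4 [has_feathers(pingu) ∧ bird(pingu) ∧ valid(pingu) → locked(x)]; R5 [approved(pingu) ∧ valid(pingu) → hot(k)]. Adds flies(x), large(k), locked(x), hot(k).
Round 2: R1 [locked(x) ∧ open(pingu) ∧ wooden(k) → metal(x)]. Adds metal(x).
Round 3: R7 [metal(x) ∧ bird(pingu) ∧ flies(x) → red(x)]. Adds red(x).
Closure: {approved(pingu), bird(pingu), blue(x), flagged(x), flies(x), has_feathers(pingu), hot(k), large(k), locked(x), metal(x), open(pingu), penguin(k), red(x), stale(pingu), swims(pingu), valid(pingu), wooden(k)} — 17 facts.

17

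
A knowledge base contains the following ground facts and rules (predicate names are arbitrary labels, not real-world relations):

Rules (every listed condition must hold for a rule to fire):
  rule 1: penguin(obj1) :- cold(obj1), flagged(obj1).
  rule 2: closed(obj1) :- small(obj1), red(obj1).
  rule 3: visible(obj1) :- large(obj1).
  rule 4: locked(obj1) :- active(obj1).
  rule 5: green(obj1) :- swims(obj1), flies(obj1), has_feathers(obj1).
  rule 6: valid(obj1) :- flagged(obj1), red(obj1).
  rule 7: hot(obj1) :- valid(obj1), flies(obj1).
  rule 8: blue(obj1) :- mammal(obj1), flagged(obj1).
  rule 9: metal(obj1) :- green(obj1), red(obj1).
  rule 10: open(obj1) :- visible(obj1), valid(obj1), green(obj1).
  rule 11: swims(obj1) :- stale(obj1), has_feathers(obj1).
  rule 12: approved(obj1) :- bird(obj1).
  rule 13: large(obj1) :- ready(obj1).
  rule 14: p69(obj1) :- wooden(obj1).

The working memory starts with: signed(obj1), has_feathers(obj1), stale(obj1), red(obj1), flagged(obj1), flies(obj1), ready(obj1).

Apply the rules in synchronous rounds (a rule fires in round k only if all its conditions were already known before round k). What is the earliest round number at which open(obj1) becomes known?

Round 1 fires rule 6, rule 11, rule 13, giving valid(obj1), swims(obj1), large(obj1).
Round 2 fires rule 3, rule 5, rule 7, giving visible(obj1), green(obj1), hot(obj1).
Round 3 fires rule 9, rule 10, giving metal(obj1), open(obj1).
open(obj1) first appears in round 3.

3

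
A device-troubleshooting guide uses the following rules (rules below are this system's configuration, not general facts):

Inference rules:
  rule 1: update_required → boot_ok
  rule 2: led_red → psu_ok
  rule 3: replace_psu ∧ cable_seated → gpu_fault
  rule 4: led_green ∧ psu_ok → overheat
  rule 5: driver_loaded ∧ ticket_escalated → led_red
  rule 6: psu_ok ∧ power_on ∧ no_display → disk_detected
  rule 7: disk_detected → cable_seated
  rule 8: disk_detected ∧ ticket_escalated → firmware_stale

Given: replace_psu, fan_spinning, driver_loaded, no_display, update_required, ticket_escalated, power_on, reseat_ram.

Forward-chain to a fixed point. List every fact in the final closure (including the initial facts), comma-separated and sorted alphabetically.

boot_ok, cable_seated, disk_detected, driver_loaded, fan_spinning, firmware_stale, gpu_fault, led_red, no_display, power_on, psu_ok, replace_psu, reseat_ram, ticket_escalated, update_required

Round 1 fires rule 1, rule 5, giving boot_ok, led_red.
Round 2 fires rule 2, giving psu_ok.
Round 3 fires rule 6, giving disk_detected.
Round 4 fires rule 7, rule 8, giving cable_seated, firmware_stale.
Round 5 fires rule 3, giving gpu_fault.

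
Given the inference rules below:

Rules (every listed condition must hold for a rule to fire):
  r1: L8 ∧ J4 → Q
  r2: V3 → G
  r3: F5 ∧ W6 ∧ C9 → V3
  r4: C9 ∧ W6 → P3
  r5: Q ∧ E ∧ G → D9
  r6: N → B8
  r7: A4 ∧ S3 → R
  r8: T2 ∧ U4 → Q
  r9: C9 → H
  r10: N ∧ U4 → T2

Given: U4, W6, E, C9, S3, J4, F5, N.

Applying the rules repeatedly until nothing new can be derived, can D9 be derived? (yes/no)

yes

Round 1 fires r3, r4, r6, r9, r10, giving V3, P3, B8, H, T2.
Round 2 fires r2, r8, giving G, Q.
Round 3 fires r5, giving D9.
D9 appears in round 3, so it is derivable.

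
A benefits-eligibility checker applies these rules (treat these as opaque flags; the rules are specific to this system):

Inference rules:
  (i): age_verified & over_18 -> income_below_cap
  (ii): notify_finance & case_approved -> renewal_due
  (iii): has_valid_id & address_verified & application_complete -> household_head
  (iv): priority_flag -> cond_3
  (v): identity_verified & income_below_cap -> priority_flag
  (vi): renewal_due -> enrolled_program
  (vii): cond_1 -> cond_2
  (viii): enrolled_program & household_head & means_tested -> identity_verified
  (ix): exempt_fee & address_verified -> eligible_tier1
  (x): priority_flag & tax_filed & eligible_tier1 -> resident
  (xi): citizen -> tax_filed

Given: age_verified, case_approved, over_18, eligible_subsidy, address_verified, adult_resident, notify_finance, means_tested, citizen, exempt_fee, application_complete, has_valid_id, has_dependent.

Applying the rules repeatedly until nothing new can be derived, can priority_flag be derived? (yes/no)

Round 1 fires (i), (ii), (iii), (ix), (xi), giving income_below_cap, renewal_due, household_head, eligible_tier1, tax_filed.
Round 2 fires (vi), giving enrolled_program.
Round 3 fires (viii), giving identity_verified.
Round 4 fires (v), giving priority_flag.
Round 5 fires (iv), (x), giving cond_3, resident.
priority_flag appears in round 4, so it is derivable.

yes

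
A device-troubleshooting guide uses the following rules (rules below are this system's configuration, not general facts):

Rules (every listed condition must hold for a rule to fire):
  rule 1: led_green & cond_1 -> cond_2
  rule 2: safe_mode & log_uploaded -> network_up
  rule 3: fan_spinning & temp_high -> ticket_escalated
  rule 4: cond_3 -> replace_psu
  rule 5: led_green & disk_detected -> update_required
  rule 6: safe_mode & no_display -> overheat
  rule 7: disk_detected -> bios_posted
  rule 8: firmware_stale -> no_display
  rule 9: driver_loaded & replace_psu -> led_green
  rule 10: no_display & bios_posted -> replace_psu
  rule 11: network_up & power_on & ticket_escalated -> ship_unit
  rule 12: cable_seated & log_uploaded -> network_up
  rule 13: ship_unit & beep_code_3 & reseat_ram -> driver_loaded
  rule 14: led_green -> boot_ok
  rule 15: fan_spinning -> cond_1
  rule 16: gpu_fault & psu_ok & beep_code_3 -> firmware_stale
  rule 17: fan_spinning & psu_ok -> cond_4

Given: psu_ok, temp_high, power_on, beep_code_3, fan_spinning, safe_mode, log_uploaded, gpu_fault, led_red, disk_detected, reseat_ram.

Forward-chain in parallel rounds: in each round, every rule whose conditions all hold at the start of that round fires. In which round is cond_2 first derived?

Round 1: rule 2 [safe_mode & log_uploaded -> network_up]; rule 3 [fan_spinning & temp_high -> ticket_escalated]; rule 7 [disk_detected -> bios_posted]; rule 15 [fan_spinning -> cond_1]; rule 16 [gpu_fault & psu_ok & beep_code_3 -> firmware_stale]; rule 17 [fan_spinning & psu_ok -> cond_4]. Adds network_up, ticket_escalated, bios_posted, cond_1, firmware_stale, cond_4.
Round 2: rule 8 [firmware_stale -> no_display]; rule 11 [network_up & power_on & ticket_escalated -> ship_unit]. Adds no_display, ship_unit.
Round 3: rule 6 [safe_mode & no_display -> overheat]; rule 10 [no_display & bios_posted -> replace_psu]; rule 13 [ship_unit & beep_code_3 & reseat_ram -> driver_loaded]. Adds overheat, replace_psu, driver_loaded.
Round 4: rule 9 [driver_loaded & replace_psu -> led_green]. Adds led_green.
Round 5: rule 1 [led_green & cond_1 -> cond_2]; rule 5 [led_green & disk_detected -> update_required]; rule 14 [led_green -> boot_ok]. Adds cond_2, update_required, boot_ok.
cond_2 first appears in round 5.

5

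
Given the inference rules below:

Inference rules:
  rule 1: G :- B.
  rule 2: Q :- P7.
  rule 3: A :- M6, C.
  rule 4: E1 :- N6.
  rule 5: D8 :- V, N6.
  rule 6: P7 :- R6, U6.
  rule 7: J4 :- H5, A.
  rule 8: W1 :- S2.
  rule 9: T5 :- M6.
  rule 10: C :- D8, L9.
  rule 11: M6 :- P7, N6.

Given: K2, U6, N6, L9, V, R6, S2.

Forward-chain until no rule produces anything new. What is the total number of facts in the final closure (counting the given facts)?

16

Round 1: rule 4 [E1 :- N6.]; rule 5 [D8 :- V, N6.]; rule 6 [P7 :- R6, U6.]; rule 8 [W1 :- S2.]. New: E1, D8, P7, W1.
Round 2: rule 2 [Q :- P7.]; rule 10 [C :- D8, L9.]; rule 11 [M6 :- P7, N6.]. New: Q, C, M6.
Round 3: rule 3 [A :- M6, C.]; rule 9 [T5 :- M6.]. New: A, T5.
Closure: {A, C, D8, E1, K2, L9, M6, N6, P7, Q, R6, S2, T5, U6, V, W1} — 16 facts.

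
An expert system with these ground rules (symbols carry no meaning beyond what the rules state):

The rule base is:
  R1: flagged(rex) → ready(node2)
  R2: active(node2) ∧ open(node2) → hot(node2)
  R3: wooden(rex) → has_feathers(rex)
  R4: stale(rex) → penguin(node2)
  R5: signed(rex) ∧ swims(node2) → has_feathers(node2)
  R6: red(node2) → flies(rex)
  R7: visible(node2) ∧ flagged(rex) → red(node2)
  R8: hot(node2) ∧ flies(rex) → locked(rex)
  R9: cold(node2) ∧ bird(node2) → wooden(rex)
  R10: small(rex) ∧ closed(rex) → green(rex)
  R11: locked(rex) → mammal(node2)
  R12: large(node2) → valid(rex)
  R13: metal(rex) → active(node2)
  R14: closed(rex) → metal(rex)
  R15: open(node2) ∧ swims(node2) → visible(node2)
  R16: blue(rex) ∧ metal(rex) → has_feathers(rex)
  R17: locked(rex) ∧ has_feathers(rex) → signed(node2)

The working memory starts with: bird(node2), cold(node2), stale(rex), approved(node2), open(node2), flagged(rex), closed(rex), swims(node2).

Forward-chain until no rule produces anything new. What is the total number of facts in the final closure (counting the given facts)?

21

[1] R1 [flagged(rex) → ready(node2)]; R4 [stale(rex) → penguin(node2)]; R9 [cold(node2) ∧ bird(node2) → wooden(rex)]; R14 [closed(rex) → metal(rex)]; R15 [open(node2) ∧ swims(node2) → visible(node2)]. ⇒ new: ready(node2), penguin(node2), wooden(rex), metal(rex), visible(node2).
[2] R3 [wooden(rex) → has_feathers(rex)]; R7 [visible(node2) ∧ flagged(rex) → red(node2)]; R13 [metal(rex) → active(node2)]. ⇒ new: has_feathers(rex), red(node2), active(node2).
[3] R2 [active(node2) ∧ open(node2) → hot(node2)]; R6 [red(node2) → flies(rex)]. ⇒ new: hot(node2), flies(rex).
[4] R8 [hot(node2) ∧ flies(rex) → locked(rex)]. ⇒ new: locked(rex).
[5] R11 [locked(rex) → mammal(node2)]; R17 [locked(rex) ∧ has_feathers(rex) → signed(node2)]. ⇒ new: mammal(node2), signed(node2).
Closure: {active(node2), approved(node2), bird(node2), closed(rex), cold(node2), flagged(rex), flies(rex), has_feathers(rex), hot(node2), locked(rex), mammal(node2), metal(rex), open(node2), penguin(node2), ready(node2), red(node2), signed(node2), stale(rex), swims(node2), visible(node2), wooden(rex)} — 21 facts.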